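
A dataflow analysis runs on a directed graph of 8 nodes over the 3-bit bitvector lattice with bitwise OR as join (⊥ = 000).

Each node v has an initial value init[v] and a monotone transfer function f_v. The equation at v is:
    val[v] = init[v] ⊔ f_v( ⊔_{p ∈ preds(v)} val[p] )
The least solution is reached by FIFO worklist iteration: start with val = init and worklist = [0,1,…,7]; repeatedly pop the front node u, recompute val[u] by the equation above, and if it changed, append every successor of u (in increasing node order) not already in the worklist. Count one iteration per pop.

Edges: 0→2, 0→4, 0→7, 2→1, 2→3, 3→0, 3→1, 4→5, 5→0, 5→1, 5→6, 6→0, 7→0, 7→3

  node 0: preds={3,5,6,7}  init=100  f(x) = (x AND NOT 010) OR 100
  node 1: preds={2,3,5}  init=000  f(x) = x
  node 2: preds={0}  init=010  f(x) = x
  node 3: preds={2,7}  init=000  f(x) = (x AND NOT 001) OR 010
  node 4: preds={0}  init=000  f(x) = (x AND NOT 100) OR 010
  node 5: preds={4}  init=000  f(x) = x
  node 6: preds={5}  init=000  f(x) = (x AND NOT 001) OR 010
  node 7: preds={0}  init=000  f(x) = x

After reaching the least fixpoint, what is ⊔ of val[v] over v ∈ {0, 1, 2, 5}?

110

Iteration log — 11 steps:
  step 1. node 0  ⊔preds=000  new=100  stable
  step 2. node 1  ⊔preds=010  new=010  old=000  +wl: 
  step 3. node 2  ⊔preds=100  new=110  old=010  +wl: 1
  step 4. node 3  ⊔preds=110  new=110  old=000  +wl: 0
  step 5. node 4  ⊔preds=100  new=010  old=000  +wl: 
  step 6. node 5  ⊔preds=010  new=010  old=000  +wl: 
  step 7. node 6  ⊔preds=010  new=010  old=000  +wl: 
  step 8. node 7  ⊔preds=100  new=100  old=000  +wl: 3
  step 9. node 1  ⊔preds=110  new=110  old=010  +wl: 
  step 10. node 0  ⊔preds=110  new=100  stable
  step 11. node 3  ⊔preds=110  new=110  stable

Least fixpoint reached:
  node 0: 100
  node 1: 110
  node 2: 110
  node 3: 110
  node 4: 010
  node 5: 010
  node 6: 010
  node 7: 100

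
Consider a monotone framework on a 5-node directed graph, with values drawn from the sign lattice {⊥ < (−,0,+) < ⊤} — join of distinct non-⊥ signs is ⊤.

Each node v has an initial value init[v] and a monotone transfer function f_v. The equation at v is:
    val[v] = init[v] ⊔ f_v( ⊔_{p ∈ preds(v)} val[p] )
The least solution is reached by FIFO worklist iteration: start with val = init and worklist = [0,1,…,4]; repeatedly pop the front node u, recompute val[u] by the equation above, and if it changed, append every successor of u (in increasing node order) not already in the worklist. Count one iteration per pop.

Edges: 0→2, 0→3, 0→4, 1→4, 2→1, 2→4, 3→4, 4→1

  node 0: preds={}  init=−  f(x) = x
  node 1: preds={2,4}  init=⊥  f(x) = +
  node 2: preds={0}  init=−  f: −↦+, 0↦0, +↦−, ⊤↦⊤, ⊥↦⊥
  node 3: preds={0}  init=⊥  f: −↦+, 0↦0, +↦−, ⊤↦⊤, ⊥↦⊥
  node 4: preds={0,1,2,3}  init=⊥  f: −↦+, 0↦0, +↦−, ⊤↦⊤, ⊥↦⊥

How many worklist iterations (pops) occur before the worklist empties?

6

Iteration log — 6 steps:
  step 1. node 0  ⊔preds=⊥  new=−  stable
  step 2. node 1  ⊔preds=−  new=+  old=⊥  +wl: 
  step 3. node 2  ⊔preds=−  new=⊤  old=−  +wl: 1
  step 4. node 3  ⊔preds=−  new=+  old=⊥  +wl: 
  step 5. node 4  ⊔preds=⊤  new=⊤  old=⊥  +wl: 
  step 6. node 1  ⊔preds=⊤  new=+  stable

Least fixpoint reached:
  node 0: −
  node 1: +
  node 2: ⊤
  node 3: +
  node 4: ⊤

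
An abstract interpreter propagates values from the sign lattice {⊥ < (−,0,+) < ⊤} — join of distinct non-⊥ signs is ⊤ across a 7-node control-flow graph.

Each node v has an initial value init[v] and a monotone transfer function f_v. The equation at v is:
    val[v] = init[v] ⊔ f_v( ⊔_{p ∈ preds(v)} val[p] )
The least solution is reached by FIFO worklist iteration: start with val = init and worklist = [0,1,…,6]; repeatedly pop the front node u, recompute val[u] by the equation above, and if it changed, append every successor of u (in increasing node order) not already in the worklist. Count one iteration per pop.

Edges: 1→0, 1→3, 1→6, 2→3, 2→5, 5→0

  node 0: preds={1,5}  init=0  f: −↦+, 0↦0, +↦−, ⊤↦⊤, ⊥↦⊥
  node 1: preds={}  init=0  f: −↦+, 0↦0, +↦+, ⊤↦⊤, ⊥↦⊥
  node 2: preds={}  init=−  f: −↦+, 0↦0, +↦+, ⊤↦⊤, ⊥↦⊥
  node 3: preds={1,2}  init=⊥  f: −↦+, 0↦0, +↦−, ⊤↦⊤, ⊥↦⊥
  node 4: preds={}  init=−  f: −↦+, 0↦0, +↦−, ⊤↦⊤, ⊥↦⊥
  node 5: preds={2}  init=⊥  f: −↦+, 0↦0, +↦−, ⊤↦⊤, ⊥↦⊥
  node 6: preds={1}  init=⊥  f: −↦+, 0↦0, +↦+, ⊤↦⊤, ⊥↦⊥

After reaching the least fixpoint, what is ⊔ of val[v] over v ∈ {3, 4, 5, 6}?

Iteration log — 8 steps:
  step 1. node 0  ⊔preds=0  new=0  stable
  step 2. node 1  ⊔preds=⊥  new=0  stable
  step 3. node 2  ⊔preds=⊥  new=−  stable
  step 4. node 3  ⊔preds=⊤  new=⊤  old=⊥  +wl: 
  step 5. node 4  ⊔preds=⊥  new=−  stable
  step 6. node 5  ⊔preds=−  new=+  old=⊥  +wl: 0
  step 7. node 6  ⊔preds=0  new=0  old=⊥  +wl: 
  step 8. node 0  ⊔preds=⊤  new=⊤  old=0  +wl: 

Least fixpoint reached:
  node 0: ⊤
  node 1: 0
  node 2: −
  node 3: ⊤
  node 4: −
  node 5: +
  node 6: 0

⊤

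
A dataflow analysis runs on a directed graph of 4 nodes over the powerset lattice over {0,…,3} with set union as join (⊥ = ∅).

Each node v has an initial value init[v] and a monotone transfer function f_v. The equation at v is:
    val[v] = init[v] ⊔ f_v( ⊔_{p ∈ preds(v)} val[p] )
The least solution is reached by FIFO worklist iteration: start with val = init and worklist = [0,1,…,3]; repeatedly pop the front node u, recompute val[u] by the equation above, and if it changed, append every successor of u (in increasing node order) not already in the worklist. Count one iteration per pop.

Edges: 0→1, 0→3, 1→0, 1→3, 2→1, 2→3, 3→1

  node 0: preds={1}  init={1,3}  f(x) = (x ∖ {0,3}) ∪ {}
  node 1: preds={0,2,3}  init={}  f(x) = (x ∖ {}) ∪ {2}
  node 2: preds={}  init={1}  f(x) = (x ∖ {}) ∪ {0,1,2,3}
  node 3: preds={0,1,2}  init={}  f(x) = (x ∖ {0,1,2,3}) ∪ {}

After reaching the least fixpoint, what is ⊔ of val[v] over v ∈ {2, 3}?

{0,1,2,3}

Trace (8 dequeues):
  [1] u=0 | in {} | out {1,3} | ==
  [2] u=1 | in {1,3} | out {1,2,3} | prev {} | push {0}
  [3] u=2 | in {} | out {0,1,2,3} | prev {1} | push {1}
  [4] u=3 | in {0,1,2,3} | out {} | ==
  [5] u=0 | in {1,2,3} | out {1,2,3} | prev {1,3} | push {3}
  [6] u=1 | in {0,1,2,3} | out {0,1,2,3} | prev {1,2,3} | push {0}
  [7] u=3 | in {0,1,2,3} | out {} | ==
  [8] u=0 | in {0,1,2,3} | out {1,2,3} | ==

Converged values:
  [0] {1,2,3}
  [1] {0,1,2,3}
  [2] {0,1,2,3}
  [3] {}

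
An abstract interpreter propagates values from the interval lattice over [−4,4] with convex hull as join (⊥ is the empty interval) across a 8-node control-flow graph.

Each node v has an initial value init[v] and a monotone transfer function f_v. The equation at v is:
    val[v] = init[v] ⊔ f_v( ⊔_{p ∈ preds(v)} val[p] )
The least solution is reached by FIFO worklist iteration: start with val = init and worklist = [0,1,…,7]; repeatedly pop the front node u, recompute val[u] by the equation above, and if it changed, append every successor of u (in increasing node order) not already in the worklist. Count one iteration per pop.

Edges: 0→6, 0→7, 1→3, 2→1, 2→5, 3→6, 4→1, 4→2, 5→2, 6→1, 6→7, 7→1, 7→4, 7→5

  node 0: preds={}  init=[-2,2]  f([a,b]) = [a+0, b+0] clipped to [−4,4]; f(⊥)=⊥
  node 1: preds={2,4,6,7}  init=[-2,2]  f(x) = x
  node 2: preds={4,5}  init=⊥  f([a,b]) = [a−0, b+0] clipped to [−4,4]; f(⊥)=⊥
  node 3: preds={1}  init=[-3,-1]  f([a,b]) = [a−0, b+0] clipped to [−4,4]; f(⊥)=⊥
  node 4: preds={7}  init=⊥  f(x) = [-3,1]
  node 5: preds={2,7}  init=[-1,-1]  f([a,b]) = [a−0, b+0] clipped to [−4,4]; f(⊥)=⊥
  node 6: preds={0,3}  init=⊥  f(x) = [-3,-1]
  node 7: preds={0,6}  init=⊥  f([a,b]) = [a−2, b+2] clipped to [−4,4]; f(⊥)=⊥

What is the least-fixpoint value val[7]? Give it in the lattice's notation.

[-4,4]

Worklist (18 pops):
  #1 pop 0: in=⊥ → [-2,2] (no change)
  #2 pop 1: in=⊥ → [-2,2] (no change)
  #3 pop 2: in=[-1,-1] → [-1,-1] (was ⊥); enqueue [1]
  #4 pop 3: in=[-2,2] → [-3,2] (was [-3,-1]); enqueue []
  #5 pop 4: in=⊥ → [-3,1] (was ⊥); enqueue [2]
  #6 pop 5: in=[-1,-1] → [-1,-1] (no change)
  #7 pop 6: in=[-3,2] → [-3,-1] (was ⊥); enqueue []
  #8 pop 7: in=[-3,2] → [-4,4] (was ⊥); enqueue [4,5]
  #9 pop 1: in=[-4,4] → [-4,4] (was [-2,2]); enqueue [3]
  #10 pop 2: in=[-3,1] → [-3,1] (was [-1,-1]); enqueue [1]
  #11 pop 4: in=[-4,4] → [-3,1] (no change)
  #12 pop 5: in=[-4,4] → [-4,4] (was [-1,-1]); enqueue [2]
  #13 pop 3: in=[-4,4] → [-4,4] (was [-3,2]); enqueue [6]
  #14 pop 1: in=[-4,4] → [-4,4] (no change)
  #15 pop 2: in=[-4,4] → [-4,4] (was [-3,1]); enqueue [1,5]
  #16 pop 6: in=[-4,4] → [-3,-1] (no change)
  #17 pop 1: in=[-4,4] → [-4,4] (no change)
  #18 pop 5: in=[-4,4] → [-4,4] (no change)

Fixpoint:
  val[0] = [-2,2]
  val[1] = [-4,4]
  val[2] = [-4,4]
  val[3] = [-4,4]
  val[4] = [-3,1]
  val[5] = [-4,4]
  val[6] = [-3,-1]
  val[7] = [-4,4]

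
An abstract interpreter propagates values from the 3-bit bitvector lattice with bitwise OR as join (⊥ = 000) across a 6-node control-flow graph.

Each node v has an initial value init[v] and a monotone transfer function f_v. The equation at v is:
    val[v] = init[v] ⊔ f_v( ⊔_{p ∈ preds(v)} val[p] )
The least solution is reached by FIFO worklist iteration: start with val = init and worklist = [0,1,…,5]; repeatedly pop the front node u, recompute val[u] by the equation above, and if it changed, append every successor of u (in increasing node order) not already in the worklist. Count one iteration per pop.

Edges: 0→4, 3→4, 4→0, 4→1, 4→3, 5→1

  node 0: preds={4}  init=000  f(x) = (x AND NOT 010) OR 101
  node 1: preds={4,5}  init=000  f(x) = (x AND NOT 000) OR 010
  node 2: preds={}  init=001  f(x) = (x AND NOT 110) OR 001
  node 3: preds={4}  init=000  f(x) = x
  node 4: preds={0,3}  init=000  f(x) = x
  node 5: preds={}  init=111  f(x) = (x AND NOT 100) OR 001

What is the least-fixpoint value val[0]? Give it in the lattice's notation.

Trace (10 dequeues):
  [1] u=0 | in 000 | out 101 | prev 000 | push {}
  [2] u=1 | in 111 | out 111 | prev 000 | push {}
  [3] u=2 | in 000 | out 001 | ==
  [4] u=3 | in 000 | out 000 | ==
  [5] u=4 | in 101 | out 101 | prev 000 | push {0,1,3}
  [6] u=5 | in 000 | out 111 | ==
  [7] u=0 | in 101 | out 101 | ==
  [8] u=1 | in 111 | out 111 | ==
  [9] u=3 | in 101 | out 101 | prev 000 | push {4}
  [10] u=4 | in 101 | out 101 | ==

Converged values:
  [0] 101
  [1] 111
  [2] 001
  [3] 101
  [4] 101
  [5] 111

101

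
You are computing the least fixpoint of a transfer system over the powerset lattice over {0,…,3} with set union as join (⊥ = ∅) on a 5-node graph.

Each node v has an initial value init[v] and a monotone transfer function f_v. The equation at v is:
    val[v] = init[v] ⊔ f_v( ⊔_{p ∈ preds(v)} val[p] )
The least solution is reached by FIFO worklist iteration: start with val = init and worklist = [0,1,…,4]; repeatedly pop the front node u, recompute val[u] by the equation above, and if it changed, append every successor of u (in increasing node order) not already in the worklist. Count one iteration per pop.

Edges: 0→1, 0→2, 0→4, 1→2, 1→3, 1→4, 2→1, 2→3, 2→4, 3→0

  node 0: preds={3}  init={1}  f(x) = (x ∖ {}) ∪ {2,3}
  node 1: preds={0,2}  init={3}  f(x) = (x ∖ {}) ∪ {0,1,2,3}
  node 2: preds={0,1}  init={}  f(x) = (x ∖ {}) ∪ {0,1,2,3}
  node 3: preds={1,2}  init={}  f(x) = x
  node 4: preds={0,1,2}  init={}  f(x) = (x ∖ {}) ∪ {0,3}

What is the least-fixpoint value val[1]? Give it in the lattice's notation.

Iteration log — 10 steps:
  step 1. node 0  ⊔preds={}  new={1,2,3}  old={1}  +wl: 
  step 2. node 1  ⊔preds={1,2,3}  new={0,1,2,3}  old={3}  +wl: 
  step 3. node 2  ⊔preds={0,1,2,3}  new={0,1,2,3}  old={}  +wl: 1
  step 4. node 3  ⊔preds={0,1,2,3}  new={0,1,2,3}  old={}  +wl: 0
  step 5. node 4  ⊔preds={0,1,2,3}  new={0,1,2,3}  old={}  +wl: 
  step 6. node 1  ⊔preds={0,1,2,3}  new={0,1,2,3}  stable
  step 7. node 0  ⊔preds={0,1,2,3}  new={0,1,2,3}  old={1,2,3}  +wl: 1,2,4
  step 8. node 1  ⊔preds={0,1,2,3}  new={0,1,2,3}  stable
  step 9. node 2  ⊔preds={0,1,2,3}  new={0,1,2,3}  stable
  step 10. node 4  ⊔preds={0,1,2,3}  new={0,1,2,3}  stable

Least fixpoint reached:
  node 0: {0,1,2,3}
  node 1: {0,1,2,3}
  node 2: {0,1,2,3}
  node 3: {0,1,2,3}
  node 4: {0,1,2,3}

{0,1,2,3}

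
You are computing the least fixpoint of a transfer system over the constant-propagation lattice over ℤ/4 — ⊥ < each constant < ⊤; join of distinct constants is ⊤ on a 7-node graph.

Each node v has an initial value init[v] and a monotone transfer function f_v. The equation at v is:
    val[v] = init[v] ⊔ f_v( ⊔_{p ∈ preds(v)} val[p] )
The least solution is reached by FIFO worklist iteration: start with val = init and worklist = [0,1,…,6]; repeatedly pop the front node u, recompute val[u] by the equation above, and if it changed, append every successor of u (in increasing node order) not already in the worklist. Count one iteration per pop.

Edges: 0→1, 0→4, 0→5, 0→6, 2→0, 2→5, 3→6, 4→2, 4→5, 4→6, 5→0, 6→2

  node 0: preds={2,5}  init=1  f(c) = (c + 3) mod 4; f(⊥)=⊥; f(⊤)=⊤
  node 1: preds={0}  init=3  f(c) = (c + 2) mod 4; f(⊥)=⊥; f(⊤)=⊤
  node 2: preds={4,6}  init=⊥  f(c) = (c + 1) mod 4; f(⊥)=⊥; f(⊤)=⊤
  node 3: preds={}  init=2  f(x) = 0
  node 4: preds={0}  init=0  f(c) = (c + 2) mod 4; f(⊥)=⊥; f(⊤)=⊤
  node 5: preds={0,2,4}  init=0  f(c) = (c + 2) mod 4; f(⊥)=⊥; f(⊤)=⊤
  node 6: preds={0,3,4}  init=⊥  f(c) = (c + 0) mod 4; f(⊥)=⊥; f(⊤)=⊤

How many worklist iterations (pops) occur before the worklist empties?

11

Trace (11 dequeues):
  [1] u=0 | in 0 | out ⊤ | prev 1 | push {}
  [2] u=1 | in ⊤ | out ⊤ | prev 3 | push {}
  [3] u=2 | in 0 | out 1 | prev ⊥ | push {0}
  [4] u=3 | in ⊥ | out ⊤ | prev 2 | push {}
  [5] u=4 | in ⊤ | out ⊤ | prev 0 | push {2}
  [6] u=5 | in ⊤ | out ⊤ | prev 0 | push {}
  [7] u=6 | in ⊤ | out ⊤ | prev ⊥ | push {}
  [8] u=0 | in ⊤ | out ⊤ | ==
  [9] u=2 | in ⊤ | out ⊤ | prev 1 | push {0,5}
  [10] u=0 | in ⊤ | out ⊤ | ==
  [11] u=5 | in ⊤ | out ⊤ | ==

Converged values:
  [0] ⊤
  [1] ⊤
  [2] ⊤
  [3] ⊤
  [4] ⊤
  [5] ⊤
  [6] ⊤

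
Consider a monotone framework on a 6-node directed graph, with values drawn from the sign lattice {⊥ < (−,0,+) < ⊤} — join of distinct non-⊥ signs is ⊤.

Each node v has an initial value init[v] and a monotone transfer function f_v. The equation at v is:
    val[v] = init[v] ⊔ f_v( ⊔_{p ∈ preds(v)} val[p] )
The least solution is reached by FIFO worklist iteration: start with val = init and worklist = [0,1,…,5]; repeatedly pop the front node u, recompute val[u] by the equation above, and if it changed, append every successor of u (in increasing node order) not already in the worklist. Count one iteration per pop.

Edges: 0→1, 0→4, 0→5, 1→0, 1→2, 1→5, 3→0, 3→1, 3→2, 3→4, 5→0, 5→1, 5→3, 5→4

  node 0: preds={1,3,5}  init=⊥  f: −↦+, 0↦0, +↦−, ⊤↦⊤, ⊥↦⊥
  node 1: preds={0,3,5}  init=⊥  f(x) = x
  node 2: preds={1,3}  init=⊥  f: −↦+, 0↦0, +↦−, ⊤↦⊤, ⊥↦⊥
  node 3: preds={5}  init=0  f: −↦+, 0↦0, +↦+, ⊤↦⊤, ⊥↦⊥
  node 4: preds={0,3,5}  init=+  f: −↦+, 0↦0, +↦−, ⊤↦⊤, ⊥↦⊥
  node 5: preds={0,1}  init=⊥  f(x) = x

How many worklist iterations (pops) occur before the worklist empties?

Trace (10 dequeues):
  [1] u=0 | in 0 | out 0 | prev ⊥ | push {}
  [2] u=1 | in 0 | out 0 | prev ⊥ | push {0}
  [3] u=2 | in 0 | out 0 | prev ⊥ | push {}
  [4] u=3 | in ⊥ | out 0 | ==
  [5] u=4 | in 0 | out ⊤ | prev + | push {}
  [6] u=5 | in 0 | out 0 | prev ⊥ | push {1,3,4}
  [7] u=0 | in 0 | out 0 | ==
  [8] u=1 | in 0 | out 0 | ==
  [9] u=3 | in 0 | out 0 | ==
  [10] u=4 | in 0 | out ⊤ | ==

Converged values:
  [0] 0
  [1] 0
  [2] 0
  [3] 0
  [4] ⊤
  [5] 0

10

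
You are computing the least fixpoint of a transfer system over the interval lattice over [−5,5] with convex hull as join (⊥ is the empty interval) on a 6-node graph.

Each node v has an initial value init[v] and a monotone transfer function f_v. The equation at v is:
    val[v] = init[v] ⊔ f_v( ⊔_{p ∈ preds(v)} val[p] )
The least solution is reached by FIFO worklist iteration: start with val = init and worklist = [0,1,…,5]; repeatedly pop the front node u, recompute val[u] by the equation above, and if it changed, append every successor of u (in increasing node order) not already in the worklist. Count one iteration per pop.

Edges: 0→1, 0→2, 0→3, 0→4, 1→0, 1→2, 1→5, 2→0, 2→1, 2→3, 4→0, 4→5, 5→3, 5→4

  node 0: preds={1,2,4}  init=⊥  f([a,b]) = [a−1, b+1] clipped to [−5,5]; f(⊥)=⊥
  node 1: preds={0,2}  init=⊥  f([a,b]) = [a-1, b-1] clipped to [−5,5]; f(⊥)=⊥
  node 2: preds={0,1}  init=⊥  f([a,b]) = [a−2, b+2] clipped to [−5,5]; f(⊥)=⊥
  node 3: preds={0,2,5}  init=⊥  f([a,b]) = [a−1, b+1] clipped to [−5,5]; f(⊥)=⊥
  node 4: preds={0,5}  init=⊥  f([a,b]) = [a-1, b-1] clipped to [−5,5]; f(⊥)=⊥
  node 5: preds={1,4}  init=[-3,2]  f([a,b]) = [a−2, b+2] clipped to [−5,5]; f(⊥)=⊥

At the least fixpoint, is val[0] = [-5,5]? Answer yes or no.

yes

Worklist (22 pops):
  #1 pop 0: in=⊥ → ⊥ (no change)
  #2 pop 1: in=⊥ → ⊥ (no change)
  #3 pop 2: in=⊥ → ⊥ (no change)
  #4 pop 3: in=[-3,2] → [-4,3] (was ⊥); enqueue []
  #5 pop 4: in=[-3,2] → [-4,1] (was ⊥); enqueue [0]
  #6 pop 5: in=[-4,1] → [-5,3] (was [-3,2]); enqueue [3,4]
  #7 pop 0: in=[-4,1] → [-5,2] (was ⊥); enqueue [1,2]
  #8 pop 3: in=[-5,3] → [-5,4] (was [-4,3]); enqueue []
  #9 pop 4: in=[-5,3] → [-5,2] (was [-4,1]); enqueue [0,5]
  #10 pop 1: in=[-5,2] → [-5,1] (was ⊥); enqueue []
  #11 pop 2: in=[-5,2] → [-5,4] (was ⊥); enqueue [1,3]
  #12 pop 0: in=[-5,4] → [-5,5] (was [-5,2]); enqueue [2,4]
  #13 pop 5: in=[-5,2] → [-5,4] (was [-5,3]); enqueue []
  #14 pop 1: in=[-5,5] → [-5,4] (was [-5,1]); enqueue [0,5]
  #15 pop 3: in=[-5,5] → [-5,5] (was [-5,4]); enqueue []
  #16 pop 2: in=[-5,5] → [-5,5] (was [-5,4]); enqueue [1,3]
  #17 pop 4: in=[-5,5] → [-5,4] (was [-5,2]); enqueue []
  #18 pop 0: in=[-5,5] → [-5,5] (no change)
  #19 pop 5: in=[-5,4] → [-5,5] (was [-5,4]); enqueue [4]
  #20 pop 1: in=[-5,5] → [-5,4] (no change)
  #21 pop 3: in=[-5,5] → [-5,5] (no change)
  #22 pop 4: in=[-5,5] → [-5,4] (no change)

Fixpoint:
  val[0] = [-5,5]
  val[1] = [-5,4]
  val[2] = [-5,5]
  val[3] = [-5,5]
  val[4] = [-5,4]
  val[5] = [-5,5]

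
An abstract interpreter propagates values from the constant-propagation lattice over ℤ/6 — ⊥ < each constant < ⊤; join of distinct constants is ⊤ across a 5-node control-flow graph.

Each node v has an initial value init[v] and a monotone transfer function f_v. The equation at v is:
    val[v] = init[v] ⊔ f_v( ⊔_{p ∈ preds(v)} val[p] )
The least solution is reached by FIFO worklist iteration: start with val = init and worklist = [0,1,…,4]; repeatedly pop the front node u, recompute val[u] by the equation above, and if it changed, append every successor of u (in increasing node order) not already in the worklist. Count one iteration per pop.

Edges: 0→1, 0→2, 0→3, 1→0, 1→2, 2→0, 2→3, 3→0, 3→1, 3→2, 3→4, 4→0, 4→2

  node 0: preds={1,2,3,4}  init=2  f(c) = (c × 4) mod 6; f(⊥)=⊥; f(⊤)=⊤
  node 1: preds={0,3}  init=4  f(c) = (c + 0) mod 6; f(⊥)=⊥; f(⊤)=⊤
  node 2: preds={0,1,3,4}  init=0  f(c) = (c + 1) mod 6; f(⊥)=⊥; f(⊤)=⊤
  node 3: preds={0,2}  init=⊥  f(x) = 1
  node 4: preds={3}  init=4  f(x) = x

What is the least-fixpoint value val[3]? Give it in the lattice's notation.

Iteration log — 8 steps:
  step 1. node 0  ⊔preds=⊤  new=⊤  old=2  +wl: 
  step 2. node 1  ⊔preds=⊤  new=⊤  old=4  +wl: 0
  step 3. node 2  ⊔preds=⊤  new=⊤  old=0  +wl: 
  step 4. node 3  ⊔preds=⊤  new=1  old=⊥  +wl: 1,2
  step 5. node 4  ⊔preds=1  new=⊤  old=4  +wl: 
  step 6. node 0  ⊔preds=⊤  new=⊤  stable
  step 7. node 1  ⊔preds=⊤  new=⊤  stable
  step 8. node 2  ⊔preds=⊤  new=⊤  stable

Least fixpoint reached:
  node 0: ⊤
  node 1: ⊤
  node 2: ⊤
  node 3: 1
  node 4: ⊤

1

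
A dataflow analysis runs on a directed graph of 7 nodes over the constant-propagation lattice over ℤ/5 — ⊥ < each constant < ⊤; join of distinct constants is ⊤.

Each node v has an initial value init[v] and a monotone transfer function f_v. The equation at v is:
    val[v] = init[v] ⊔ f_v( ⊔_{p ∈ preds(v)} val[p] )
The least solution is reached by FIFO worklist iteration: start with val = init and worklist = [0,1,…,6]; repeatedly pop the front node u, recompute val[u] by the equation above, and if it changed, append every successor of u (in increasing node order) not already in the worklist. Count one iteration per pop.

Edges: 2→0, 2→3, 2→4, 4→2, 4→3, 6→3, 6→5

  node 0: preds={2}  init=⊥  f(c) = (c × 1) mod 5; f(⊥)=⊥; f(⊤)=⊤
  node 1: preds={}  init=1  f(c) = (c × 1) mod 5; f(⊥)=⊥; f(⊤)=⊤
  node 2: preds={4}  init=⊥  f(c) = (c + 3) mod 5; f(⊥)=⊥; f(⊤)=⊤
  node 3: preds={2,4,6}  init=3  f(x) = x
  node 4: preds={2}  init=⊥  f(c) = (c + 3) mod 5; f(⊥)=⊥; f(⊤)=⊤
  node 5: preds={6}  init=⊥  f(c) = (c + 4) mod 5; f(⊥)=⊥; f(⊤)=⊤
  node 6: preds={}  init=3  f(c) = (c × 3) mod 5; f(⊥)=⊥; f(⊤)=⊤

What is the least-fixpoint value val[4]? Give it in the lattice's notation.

Iteration log — 7 steps:
  step 1. node 0  ⊔preds=⊥  new=⊥  stable
  step 2. node 1  ⊔preds=⊥  new=1  stable
  step 3. node 2  ⊔preds=⊥  new=⊥  stable
  step 4. node 3  ⊔preds=3  new=3  stable
  step 5. node 4  ⊔preds=⊥  new=⊥  stable
  step 6. node 5  ⊔preds=3  new=2  old=⊥  +wl: 
  step 7. node 6  ⊔preds=⊥  new=3  stable

Least fixpoint reached:
  node 0: ⊥
  node 1: 1
  node 2: ⊥
  node 3: 3
  node 4: ⊥
  node 5: 2
  node 6: 3

⊥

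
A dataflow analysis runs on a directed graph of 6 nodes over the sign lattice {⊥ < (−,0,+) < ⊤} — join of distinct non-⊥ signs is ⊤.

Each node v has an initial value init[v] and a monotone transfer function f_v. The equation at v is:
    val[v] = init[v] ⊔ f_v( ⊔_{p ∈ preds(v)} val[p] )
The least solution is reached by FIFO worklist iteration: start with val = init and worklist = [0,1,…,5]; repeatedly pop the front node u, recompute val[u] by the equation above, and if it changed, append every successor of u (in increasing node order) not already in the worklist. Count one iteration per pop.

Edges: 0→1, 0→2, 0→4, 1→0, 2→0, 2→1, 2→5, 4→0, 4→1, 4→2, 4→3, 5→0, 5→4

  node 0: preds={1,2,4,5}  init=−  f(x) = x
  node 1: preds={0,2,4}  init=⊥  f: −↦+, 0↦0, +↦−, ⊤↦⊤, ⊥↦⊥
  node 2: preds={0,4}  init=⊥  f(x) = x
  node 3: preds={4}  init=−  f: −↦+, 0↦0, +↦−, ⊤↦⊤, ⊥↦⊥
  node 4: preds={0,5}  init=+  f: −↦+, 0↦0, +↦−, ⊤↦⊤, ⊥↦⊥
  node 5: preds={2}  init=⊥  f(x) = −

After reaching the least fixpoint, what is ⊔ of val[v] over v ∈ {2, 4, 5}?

⊤

Trace (11 dequeues):
  [1] u=0 | in + | out ⊤ | prev − | push {}
  [2] u=1 | in ⊤ | out ⊤ | prev ⊥ | push {0}
  [3] u=2 | in ⊤ | out ⊤ | prev ⊥ | push {1}
  [4] u=3 | in + | out − | ==
  [5] u=4 | in ⊤ | out ⊤ | prev + | push {2,3}
  [6] u=5 | in ⊤ | out − | prev ⊥ | push {4}
  [7] u=0 | in ⊤ | out ⊤ | ==
  [8] u=1 | in ⊤ | out ⊤ | ==
  [9] u=2 | in ⊤ | out ⊤ | ==
  [10] u=3 | in ⊤ | out ⊤ | prev − | push {}
  [11] u=4 | in ⊤ | out ⊤ | ==

Converged values:
  [0] ⊤
  [1] ⊤
  [2] ⊤
  [3] ⊤
  [4] ⊤
  [5] −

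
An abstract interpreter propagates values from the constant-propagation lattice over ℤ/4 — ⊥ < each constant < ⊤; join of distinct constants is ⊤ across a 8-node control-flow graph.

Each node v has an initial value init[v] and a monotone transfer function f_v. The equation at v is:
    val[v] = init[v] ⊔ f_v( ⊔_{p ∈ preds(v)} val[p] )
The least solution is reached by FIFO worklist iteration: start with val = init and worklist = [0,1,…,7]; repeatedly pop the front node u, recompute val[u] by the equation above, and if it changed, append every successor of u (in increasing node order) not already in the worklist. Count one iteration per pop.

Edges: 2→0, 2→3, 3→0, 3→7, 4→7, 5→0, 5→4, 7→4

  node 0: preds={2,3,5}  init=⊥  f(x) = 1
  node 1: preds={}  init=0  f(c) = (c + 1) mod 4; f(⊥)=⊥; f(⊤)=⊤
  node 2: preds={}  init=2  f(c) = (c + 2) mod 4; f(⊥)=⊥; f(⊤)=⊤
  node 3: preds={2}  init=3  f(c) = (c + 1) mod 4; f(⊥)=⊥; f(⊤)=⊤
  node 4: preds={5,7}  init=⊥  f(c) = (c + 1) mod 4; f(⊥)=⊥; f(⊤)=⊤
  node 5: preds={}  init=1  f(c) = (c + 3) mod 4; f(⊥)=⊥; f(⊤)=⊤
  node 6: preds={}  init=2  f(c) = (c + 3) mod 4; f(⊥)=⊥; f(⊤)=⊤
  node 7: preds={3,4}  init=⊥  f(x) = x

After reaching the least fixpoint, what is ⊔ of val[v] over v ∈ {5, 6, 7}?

Iteration log — 10 steps:
  step 1. node 0  ⊔preds=⊤  new=1  old=⊥  +wl: 
  step 2. node 1  ⊔preds=⊥  new=0  stable
  step 3. node 2  ⊔preds=⊥  new=2  stable
  step 4. node 3  ⊔preds=2  new=3  stable
  step 5. node 4  ⊔preds=1  new=2  old=⊥  +wl: 
  step 6. node 5  ⊔preds=⊥  new=1  stable
  step 7. node 6  ⊔preds=⊥  new=2  stable
  step 8. node 7  ⊔preds=⊤  new=⊤  old=⊥  +wl: 4
  step 9. node 4  ⊔preds=⊤  new=⊤  old=2  +wl: 7
  step 10. node 7  ⊔preds=⊤  new=⊤  stable

Least fixpoint reached:
  node 0: 1
  node 1: 0
  node 2: 2
  node 3: 3
  node 4: ⊤
  node 5: 1
  node 6: 2
  node 7: ⊤

⊤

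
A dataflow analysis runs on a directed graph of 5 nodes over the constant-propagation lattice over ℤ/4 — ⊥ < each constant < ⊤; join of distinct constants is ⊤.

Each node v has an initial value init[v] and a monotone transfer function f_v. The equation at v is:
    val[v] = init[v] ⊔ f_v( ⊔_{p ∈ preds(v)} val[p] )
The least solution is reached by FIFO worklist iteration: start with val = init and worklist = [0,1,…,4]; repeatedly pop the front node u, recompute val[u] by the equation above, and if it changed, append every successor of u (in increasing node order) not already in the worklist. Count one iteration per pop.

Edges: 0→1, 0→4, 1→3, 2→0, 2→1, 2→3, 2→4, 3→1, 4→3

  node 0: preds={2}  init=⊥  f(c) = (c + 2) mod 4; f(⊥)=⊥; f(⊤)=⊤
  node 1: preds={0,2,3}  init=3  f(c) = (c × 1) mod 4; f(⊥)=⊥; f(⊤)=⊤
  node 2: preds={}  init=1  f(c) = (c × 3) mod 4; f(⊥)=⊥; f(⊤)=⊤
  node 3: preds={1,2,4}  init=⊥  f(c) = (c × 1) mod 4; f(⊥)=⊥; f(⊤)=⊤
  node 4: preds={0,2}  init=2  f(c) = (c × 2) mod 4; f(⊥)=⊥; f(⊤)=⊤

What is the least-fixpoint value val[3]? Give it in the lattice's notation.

⊤

Trace (7 dequeues):
  [1] u=0 | in 1 | out 3 | prev ⊥ | push {}
  [2] u=1 | in ⊤ | out ⊤ | prev 3 | push {}
  [3] u=2 | in ⊥ | out 1 | ==
  [4] u=3 | in ⊤ | out ⊤ | prev ⊥ | push {1}
  [5] u=4 | in ⊤ | out ⊤ | prev 2 | push {3}
  [6] u=1 | in ⊤ | out ⊤ | ==
  [7] u=3 | in ⊤ | out ⊤ | ==

Converged values:
  [0] 3
  [1] ⊤
  [2] 1
  [3] ⊤
  [4] ⊤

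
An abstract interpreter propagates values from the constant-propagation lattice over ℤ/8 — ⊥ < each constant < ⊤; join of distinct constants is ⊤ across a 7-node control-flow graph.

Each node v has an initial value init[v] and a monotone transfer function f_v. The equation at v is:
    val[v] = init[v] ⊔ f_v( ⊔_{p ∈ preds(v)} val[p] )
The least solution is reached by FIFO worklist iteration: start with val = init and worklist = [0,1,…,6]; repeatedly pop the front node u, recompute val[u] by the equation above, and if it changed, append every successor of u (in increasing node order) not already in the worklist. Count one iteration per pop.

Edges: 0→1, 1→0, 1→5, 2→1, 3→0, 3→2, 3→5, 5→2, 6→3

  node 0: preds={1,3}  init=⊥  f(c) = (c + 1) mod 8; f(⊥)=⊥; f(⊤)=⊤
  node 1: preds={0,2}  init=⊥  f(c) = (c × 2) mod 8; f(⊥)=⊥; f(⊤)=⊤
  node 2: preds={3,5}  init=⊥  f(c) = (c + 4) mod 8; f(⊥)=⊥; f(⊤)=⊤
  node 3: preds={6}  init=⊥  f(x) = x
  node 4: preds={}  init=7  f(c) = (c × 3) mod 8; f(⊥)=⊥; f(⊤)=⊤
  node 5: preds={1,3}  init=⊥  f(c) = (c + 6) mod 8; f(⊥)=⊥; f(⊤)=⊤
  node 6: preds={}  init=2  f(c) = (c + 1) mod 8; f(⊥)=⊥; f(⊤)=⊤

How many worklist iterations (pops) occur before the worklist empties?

14

Iteration log — 14 steps:
  step 1. node 0  ⊔preds=⊥  new=⊥  stable
  step 2. node 1  ⊔preds=⊥  new=⊥  stable
  step 3. node 2  ⊔preds=⊥  new=⊥  stable
  step 4. node 3  ⊔preds=2  new=2  old=⊥  +wl: 0,2
  step 5. node 4  ⊔preds=⊥  new=7  stable
  step 6. node 5  ⊔preds=2  new=0  old=⊥  +wl: 
  step 7. node 6  ⊔preds=⊥  new=2  stable
  step 8. node 0  ⊔preds=2  new=3  old=⊥  +wl: 1
  step 9. node 2  ⊔preds=⊤  new=⊤  old=⊥  +wl: 
  step 10. node 1  ⊔preds=⊤  new=⊤  old=⊥  +wl: 0,5
  step 11. node 0  ⊔preds=⊤  new=⊤  old=3  +wl: 1
  step 12. node 5  ⊔preds=⊤  new=⊤  old=0  +wl: 2
  step 13. node 1  ⊔preds=⊤  new=⊤  stable
  step 14. node 2  ⊔preds=⊤  new=⊤  stable

Least fixpoint reached:
  node 0: ⊤
  node 1: ⊤
  node 2: ⊤
  node 3: 2
  node 4: 7
  node 5: ⊤
  node 6: 2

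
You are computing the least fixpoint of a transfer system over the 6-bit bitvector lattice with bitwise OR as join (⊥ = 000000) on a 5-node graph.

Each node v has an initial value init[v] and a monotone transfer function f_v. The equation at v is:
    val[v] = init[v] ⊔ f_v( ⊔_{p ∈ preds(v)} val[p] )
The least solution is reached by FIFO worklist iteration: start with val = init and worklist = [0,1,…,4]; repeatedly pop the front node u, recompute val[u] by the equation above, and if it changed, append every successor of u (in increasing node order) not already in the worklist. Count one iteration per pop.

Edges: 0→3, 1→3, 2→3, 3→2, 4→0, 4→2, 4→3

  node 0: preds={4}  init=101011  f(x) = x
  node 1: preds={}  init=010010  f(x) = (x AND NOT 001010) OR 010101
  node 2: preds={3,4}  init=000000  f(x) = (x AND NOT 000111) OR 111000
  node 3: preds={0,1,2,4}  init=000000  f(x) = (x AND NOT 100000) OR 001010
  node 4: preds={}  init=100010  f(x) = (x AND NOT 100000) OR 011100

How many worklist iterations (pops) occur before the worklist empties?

Worklist (8 pops):
  #1 pop 0: in=100010 → 101011 (no change)
  #2 pop 1: in=000000 → 010111 (was 010010); enqueue []
  #3 pop 2: in=100010 → 111000 (was 000000); enqueue []
  #4 pop 3: in=111111 → 011111 (was 000000); enqueue [2]
  #5 pop 4: in=000000 → 111110 (was 100010); enqueue [0,3]
  #6 pop 2: in=111111 → 111000 (no change)
  #7 pop 0: in=111110 → 111111 (was 101011); enqueue []
  #8 pop 3: in=111111 → 011111 (no change)

Fixpoint:
  val[0] = 111111
  val[1] = 010111
  val[2] = 111000
  val[3] = 011111
  val[4] = 111110

8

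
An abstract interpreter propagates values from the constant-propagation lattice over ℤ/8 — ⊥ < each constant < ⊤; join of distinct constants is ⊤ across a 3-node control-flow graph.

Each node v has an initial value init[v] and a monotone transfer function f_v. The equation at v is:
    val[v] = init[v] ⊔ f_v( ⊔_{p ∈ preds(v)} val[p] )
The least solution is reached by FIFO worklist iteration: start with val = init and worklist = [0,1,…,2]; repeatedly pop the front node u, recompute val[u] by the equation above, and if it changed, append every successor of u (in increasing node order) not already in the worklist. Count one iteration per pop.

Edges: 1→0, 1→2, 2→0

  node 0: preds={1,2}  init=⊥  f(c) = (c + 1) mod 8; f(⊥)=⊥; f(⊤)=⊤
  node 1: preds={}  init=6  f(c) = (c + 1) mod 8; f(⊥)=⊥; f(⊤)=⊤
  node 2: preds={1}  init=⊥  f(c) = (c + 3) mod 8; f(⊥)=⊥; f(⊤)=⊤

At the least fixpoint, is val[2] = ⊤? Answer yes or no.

no

Worklist (4 pops):
  #1 pop 0: in=6 → 7 (was ⊥); enqueue []
  #2 pop 1: in=⊥ → 6 (no change)
  #3 pop 2: in=6 → 1 (was ⊥); enqueue [0]
  #4 pop 0: in=⊤ → ⊤ (was 7); enqueue []

Fixpoint:
  val[0] = ⊤
  val[1] = 6
  val[2] = 1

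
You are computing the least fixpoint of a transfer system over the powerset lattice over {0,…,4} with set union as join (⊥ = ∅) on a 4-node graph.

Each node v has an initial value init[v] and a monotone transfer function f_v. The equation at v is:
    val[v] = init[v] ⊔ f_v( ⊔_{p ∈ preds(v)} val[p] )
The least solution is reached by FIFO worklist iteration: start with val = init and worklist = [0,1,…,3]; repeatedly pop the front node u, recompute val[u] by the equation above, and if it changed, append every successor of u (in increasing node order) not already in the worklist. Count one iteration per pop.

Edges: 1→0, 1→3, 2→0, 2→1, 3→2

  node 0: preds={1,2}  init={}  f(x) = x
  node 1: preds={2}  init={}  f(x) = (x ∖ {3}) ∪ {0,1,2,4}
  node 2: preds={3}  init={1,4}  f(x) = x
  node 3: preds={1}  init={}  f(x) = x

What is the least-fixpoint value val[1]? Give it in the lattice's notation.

{0,1,2,4}

Trace (8 dequeues):
  [1] u=0 | in {1,4} | out {1,4} | prev {} | push {}
  [2] u=1 | in {1,4} | out {0,1,2,4} | prev {} | push {0}
  [3] u=2 | in {} | out {1,4} | ==
  [4] u=3 | in {0,1,2,4} | out {0,1,2,4} | prev {} | push {2}
  [5] u=0 | in {0,1,2,4} | out {0,1,2,4} | prev {1,4} | push {}
  [6] u=2 | in {0,1,2,4} | out {0,1,2,4} | prev {1,4} | push {0,1}
  [7] u=0 | in {0,1,2,4} | out {0,1,2,4} | ==
  [8] u=1 | in {0,1,2,4} | out {0,1,2,4} | ==

Converged values:
  [0] {0,1,2,4}
  [1] {0,1,2,4}
  [2] {0,1,2,4}
  [3] {0,1,2,4}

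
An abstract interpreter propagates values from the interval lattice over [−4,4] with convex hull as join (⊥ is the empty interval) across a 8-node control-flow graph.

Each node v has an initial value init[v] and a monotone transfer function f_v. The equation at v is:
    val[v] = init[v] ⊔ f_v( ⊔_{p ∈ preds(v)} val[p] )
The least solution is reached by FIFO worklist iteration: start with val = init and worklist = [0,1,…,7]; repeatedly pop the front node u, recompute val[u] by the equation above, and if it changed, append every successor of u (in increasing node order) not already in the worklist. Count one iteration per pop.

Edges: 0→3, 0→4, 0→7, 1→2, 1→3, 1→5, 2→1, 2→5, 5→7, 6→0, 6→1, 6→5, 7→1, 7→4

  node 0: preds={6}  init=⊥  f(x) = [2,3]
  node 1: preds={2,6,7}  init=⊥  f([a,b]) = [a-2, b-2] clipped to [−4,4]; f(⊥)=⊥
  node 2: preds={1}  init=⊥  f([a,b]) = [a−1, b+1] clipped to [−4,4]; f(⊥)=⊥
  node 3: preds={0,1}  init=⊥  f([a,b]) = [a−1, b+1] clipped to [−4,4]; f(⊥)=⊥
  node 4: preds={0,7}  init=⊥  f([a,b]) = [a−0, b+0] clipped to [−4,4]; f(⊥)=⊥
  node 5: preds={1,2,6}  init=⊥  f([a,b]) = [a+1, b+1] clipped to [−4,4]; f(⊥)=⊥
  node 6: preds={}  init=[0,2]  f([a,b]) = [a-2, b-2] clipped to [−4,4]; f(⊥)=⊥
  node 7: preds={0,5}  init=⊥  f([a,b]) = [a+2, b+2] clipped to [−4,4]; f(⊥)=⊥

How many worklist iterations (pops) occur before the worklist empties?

Trace (17 dequeues):
  [1] u=0 | in [0,2] | out [2,3] | prev ⊥ | push {}
  [2] u=1 | in [0,2] | out [-2,0] | prev ⊥ | push {}
  [3] u=2 | in [-2,0] | out [-3,1] | prev ⊥ | push {1}
  [4] u=3 | in [-2,3] | out [-3,4] | prev ⊥ | push {}
  [5] u=4 | in [2,3] | out [2,3] | prev ⊥ | push {}
  [6] u=5 | in [-3,2] | out [-2,3] | prev ⊥ | push {}
  [7] u=6 | in ⊥ | out [0,2] | ==
  [8] u=7 | in [-2,3] | out [0,4] | prev ⊥ | push {4}
  [9] u=1 | in [-3,4] | out [-4,2] | prev [-2,0] | push {2,3,5}
  [10] u=4 | in [0,4] | out [0,4] | prev [2,3] | push {}
  [11] u=2 | in [-4,2] | out [-4,3] | prev [-3,1] | push {1}
  [12] u=3 | in [-4,3] | out [-4,4] | prev [-3,4] | push {}
  [13] u=5 | in [-4,3] | out [-3,4] | prev [-2,3] | push {7}
  [14] u=1 | in [-4,4] | out [-4,2] | ==
  [15] u=7 | in [-3,4] | out [-1,4] | prev [0,4] | push {1,4}
  [16] u=1 | in [-4,4] | out [-4,2] | ==
  [17] u=4 | in [-1,4] | out [-1,4] | prev [0,4] | push {}

Converged values:
  [0] [2,3]
  [1] [-4,2]
  [2] [-4,3]
  [3] [-4,4]
  [4] [-1,4]
  [5] [-3,4]
  [6] [0,2]
  [7] [-1,4]

17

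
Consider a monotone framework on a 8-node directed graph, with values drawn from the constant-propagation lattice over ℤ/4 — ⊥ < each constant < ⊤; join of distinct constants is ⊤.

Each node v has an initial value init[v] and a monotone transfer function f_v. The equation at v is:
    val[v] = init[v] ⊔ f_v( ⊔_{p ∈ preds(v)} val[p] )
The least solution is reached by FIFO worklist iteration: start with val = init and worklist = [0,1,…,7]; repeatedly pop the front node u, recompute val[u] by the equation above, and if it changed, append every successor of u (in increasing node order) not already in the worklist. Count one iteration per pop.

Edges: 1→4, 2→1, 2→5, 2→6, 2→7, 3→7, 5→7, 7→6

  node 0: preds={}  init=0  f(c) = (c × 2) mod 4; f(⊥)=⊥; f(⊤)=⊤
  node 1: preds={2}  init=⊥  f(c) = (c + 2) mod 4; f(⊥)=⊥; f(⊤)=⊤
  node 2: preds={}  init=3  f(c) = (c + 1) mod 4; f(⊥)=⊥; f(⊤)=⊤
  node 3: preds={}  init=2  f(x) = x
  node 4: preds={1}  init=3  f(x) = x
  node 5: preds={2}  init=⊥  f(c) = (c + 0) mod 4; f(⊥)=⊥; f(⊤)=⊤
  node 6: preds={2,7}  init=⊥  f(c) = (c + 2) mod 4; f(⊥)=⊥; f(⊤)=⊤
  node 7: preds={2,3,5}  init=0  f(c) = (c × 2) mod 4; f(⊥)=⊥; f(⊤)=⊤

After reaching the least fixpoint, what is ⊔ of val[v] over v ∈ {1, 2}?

Trace (9 dequeues):
  [1] u=0 | in ⊥ | out 0 | ==
  [2] u=1 | in 3 | out 1 | prev ⊥ | push {}
  [3] u=2 | in ⊥ | out 3 | ==
  [4] u=3 | in ⊥ | out 2 | ==
  [5] u=4 | in 1 | out ⊤ | prev 3 | push {}
  [6] u=5 | in 3 | out 3 | prev ⊥ | push {}
  [7] u=6 | in ⊤ | out ⊤ | prev ⊥ | push {}
  [8] u=7 | in ⊤ | out ⊤ | prev 0 | push {6}
  [9] u=6 | in ⊤ | out ⊤ | ==

Converged values:
  [0] 0
  [1] 1
  [2] 3
  [3] 2
  [4] ⊤
  [5] 3
  [6] ⊤
  [7] ⊤

⊤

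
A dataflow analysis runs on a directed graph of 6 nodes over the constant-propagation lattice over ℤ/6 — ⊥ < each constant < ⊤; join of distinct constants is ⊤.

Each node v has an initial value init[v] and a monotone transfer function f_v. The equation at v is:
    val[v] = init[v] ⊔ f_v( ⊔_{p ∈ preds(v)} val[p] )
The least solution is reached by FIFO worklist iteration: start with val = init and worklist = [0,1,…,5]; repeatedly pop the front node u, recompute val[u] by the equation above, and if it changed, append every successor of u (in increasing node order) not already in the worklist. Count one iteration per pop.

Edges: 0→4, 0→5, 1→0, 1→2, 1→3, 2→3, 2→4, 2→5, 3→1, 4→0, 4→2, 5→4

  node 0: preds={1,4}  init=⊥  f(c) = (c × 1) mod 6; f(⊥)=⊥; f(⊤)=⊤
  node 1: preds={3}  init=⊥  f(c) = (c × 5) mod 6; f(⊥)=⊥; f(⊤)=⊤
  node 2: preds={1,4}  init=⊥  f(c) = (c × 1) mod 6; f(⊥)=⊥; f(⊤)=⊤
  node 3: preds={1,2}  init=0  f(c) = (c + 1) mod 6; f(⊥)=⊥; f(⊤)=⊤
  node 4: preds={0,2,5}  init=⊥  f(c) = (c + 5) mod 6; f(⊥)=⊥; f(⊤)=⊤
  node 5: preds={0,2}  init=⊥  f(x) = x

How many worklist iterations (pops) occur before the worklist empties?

15

Iteration log — 15 steps:
  step 1. node 0  ⊔preds=⊥  new=⊥  stable
  step 2. node 1  ⊔preds=0  new=0  old=⊥  +wl: 0
  step 3. node 2  ⊔preds=0  new=0  old=⊥  +wl: 
  step 4. node 3  ⊔preds=0  new=⊤  old=0  +wl: 1
  step 5. node 4  ⊔preds=0  new=5  old=⊥  +wl: 2
  step 6. node 5  ⊔preds=0  new=0  old=⊥  +wl: 4
  step 7. node 0  ⊔preds=⊤  new=⊤  old=⊥  +wl: 5
  step 8. node 1  ⊔preds=⊤  new=⊤  old=0  +wl: 0,3
  step 9. node 2  ⊔preds=⊤  new=⊤  old=0  +wl: 
  step 10. node 4  ⊔preds=⊤  new=⊤  old=5  +wl: 2
  step 11. node 5  ⊔preds=⊤  new=⊤  old=0  +wl: 4
  step 12. node 0  ⊔preds=⊤  new=⊤  stable
  step 13. node 3  ⊔preds=⊤  new=⊤  stable
  step 14. node 2  ⊔preds=⊤  new=⊤  stable
  step 15. node 4  ⊔preds=⊤  new=⊤  stable

Least fixpoint reached:
  node 0: ⊤
  node 1: ⊤
  node 2: ⊤
  node 3: ⊤
  node 4: ⊤
  node 5: ⊤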